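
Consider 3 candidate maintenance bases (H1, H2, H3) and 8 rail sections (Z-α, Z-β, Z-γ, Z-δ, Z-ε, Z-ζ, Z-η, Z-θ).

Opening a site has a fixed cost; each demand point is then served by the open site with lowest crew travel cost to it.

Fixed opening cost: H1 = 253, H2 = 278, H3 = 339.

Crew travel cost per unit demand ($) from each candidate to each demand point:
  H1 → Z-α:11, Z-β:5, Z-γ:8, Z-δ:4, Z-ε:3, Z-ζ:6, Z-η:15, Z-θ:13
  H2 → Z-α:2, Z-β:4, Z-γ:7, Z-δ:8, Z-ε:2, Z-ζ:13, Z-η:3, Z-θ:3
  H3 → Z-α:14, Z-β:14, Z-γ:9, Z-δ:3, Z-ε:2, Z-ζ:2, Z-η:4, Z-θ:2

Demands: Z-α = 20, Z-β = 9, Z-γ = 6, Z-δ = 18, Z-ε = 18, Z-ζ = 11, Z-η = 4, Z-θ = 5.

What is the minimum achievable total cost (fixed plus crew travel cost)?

Open {H2}: assign each demand point to its cheapest open site.
  Z-α→H2 20×2=40, Z-β→H2 9×4=36, Z-γ→H2 6×7=42, Z-δ→H2 18×8=144, Z-ε→H2 18×2=36, Z-ζ→H2 11×13=143, Z-η→H2 4×3=12, Z-θ→H2 5×3=15
  crew travel cost 468, fixed 278 → total 746.
Compare {H1, H2}: crew travel cost 319 + fixed 531 = 850.
Compare {H2, H3}: crew travel cost 252 + fixed 617 = 869.
Compare {H1}: crew travel cost 630 + fixed 253 = 883.
All other subsets cost ≥ 850. Minimum total cost: 746.

746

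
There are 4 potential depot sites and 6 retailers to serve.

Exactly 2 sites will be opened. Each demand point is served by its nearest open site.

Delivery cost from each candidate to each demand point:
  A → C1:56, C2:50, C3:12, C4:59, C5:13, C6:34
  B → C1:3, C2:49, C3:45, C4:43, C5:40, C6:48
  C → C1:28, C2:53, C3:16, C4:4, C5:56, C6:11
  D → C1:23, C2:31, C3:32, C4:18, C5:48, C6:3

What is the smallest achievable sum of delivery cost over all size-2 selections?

Open {A, D}.
  C1→D 23, C2→D 31, C3→A 12, C4→D 18, C5→A 13, C6→D 3  ⇒ total 100.
Compare {A, C}: total 118.
Compare {B, C}: total 123.
No size-2 selection does better; minimum is 100.

100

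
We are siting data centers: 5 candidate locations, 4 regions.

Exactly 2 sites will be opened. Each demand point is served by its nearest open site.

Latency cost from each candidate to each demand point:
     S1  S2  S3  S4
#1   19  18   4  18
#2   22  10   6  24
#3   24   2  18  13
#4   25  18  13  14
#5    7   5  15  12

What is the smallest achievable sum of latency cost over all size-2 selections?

28

Open {#1, #5}.
  S1→#5 7, S2→#5 5, S3→#1 4, S4→#5 12  ⇒ total 28.
Compare {#2, #5}: total 30.
Compare {#3, #5}: total 36.
No size-2 selection does better; minimum is 28.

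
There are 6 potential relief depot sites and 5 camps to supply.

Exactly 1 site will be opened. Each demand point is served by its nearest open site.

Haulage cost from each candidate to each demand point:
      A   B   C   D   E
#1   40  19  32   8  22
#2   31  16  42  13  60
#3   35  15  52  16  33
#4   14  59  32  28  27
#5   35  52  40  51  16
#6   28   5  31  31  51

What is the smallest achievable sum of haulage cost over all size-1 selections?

121

Open {#1}.
  A→#1 40, B→#1 19, C→#1 32, D→#1 8, E→#1 22  ⇒ total 121.
Compare {#6}: total 146.
Compare {#3}: total 151.
No size-1 selection does better; minimum is 121.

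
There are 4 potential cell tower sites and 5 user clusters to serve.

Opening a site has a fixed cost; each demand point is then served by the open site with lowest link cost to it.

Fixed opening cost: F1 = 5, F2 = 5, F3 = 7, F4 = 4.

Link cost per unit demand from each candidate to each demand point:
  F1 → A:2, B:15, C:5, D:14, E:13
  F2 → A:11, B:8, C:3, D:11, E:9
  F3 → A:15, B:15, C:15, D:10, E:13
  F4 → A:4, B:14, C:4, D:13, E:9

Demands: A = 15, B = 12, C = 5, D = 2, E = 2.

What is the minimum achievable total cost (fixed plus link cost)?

191

Open {F1, F2}: assign each demand point to its cheapest open site.
  A→F1 15×2=30, B→F2 12×8=96, C→F2 5×3=15, D→F2 2×11=22, E→F2 2×9=18
  link cost 181, fixed 10 → total 191.
Compare {F1, F2, F4}: link cost 181 + fixed 14 = 195.
Compare {F1, F2, F3}: link cost 179 + fixed 17 = 196.
Compare {F1, F2, F3, F4}: link cost 179 + fixed 21 = 200.
All other subsets cost ≥ 195. Minimum total cost: 191.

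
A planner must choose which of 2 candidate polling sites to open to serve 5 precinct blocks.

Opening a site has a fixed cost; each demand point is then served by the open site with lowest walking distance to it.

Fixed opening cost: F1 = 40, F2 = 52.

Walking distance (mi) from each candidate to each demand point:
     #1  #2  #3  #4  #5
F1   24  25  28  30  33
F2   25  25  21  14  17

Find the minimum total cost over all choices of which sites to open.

154

Open {F2}: assign each demand point to its cheapest open site.
  #1→F2 25, #2→F2 25, #3→F2 21, #4→F2 14, #5→F2 17
  walking distance 102, fixed 52 → total 154.
Compare {F1}: walking distance 140 + fixed 40 = 180.
Compare {F1, F2}: walking distance 101 + fixed 92 = 193.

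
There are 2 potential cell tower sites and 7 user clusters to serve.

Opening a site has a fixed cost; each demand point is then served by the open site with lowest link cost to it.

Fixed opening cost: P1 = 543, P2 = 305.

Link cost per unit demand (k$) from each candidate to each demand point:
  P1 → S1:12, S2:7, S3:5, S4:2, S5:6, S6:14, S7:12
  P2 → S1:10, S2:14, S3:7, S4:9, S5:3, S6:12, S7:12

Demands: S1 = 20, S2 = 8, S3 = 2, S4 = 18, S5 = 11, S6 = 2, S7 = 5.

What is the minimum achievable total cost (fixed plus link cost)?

Open {P2}: assign each demand point to its cheapest open site.
  S1→P2 20×10=200, S2→P2 8×14=112, S3→P2 2×7=14, S4→P2 18×9=162, S5→P2 11×3=33, S6→P2 2×12=24, S7→P2 5×12=60
  link cost 605, fixed 305 → total 910.
Compare {P1}: link cost 496 + fixed 543 = 1039.
Compare {P1, P2}: link cost 419 + fixed 848 = 1267.

910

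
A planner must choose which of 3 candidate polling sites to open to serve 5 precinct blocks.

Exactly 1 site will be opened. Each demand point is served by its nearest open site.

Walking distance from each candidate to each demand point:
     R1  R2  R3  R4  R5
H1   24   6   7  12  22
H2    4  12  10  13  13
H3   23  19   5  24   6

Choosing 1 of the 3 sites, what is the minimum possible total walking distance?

52

Open {H2}.
  R1→H2 4, R2→H2 12, R3→H2 10, R4→H2 13, R5→H2 13  ⇒ total 52.
Compare {H1}: total 71.
Compare {H3}: total 77.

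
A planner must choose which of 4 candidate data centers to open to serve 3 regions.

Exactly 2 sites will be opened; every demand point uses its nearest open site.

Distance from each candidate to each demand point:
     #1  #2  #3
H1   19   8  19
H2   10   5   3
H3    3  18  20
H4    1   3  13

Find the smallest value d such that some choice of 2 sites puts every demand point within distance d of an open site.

Open {H2, H4}.
  Farthest demand point is #2 at distance 3 (to H4); all others are ≤ 3.
With {H2, H3} the worst case is 5.
With {H1, H2} the worst case is 10.
No size-2 selection achieves below 3.

3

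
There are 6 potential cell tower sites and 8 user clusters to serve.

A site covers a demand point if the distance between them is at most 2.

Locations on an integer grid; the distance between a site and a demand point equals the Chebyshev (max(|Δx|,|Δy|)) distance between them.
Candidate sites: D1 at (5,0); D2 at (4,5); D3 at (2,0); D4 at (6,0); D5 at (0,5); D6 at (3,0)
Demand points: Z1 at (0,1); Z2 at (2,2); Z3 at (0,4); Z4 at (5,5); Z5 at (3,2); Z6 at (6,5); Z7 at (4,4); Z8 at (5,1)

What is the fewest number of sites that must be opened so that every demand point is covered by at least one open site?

4

Coverage sets (demand points within 2 of each site):
  D1: {Z5, Z8}
  D2: {Z4, Z6, Z7}
  D3: {Z1, Z2, Z5}
  D4: {Z8}
  D5: {Z3}
  D6: {Z2, Z5, Z8}
No 3 sites suffice: every size-3 union leaves at least one demand point uncovered.
But {D1, D2, D3, D5} covers everything, so the minimum is 4.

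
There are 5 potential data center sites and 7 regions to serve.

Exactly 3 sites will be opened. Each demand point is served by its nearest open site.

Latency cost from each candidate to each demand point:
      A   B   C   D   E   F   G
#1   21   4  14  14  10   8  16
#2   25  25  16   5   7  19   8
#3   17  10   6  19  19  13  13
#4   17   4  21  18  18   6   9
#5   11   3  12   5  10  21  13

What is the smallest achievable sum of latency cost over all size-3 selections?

50

Open {#3, #4, #5}.
  A→#5 11, B→#5 3, C→#3 6, D→#5 5, E→#5 10, F→#4 6, G→#4 9  ⇒ total 50.
Compare {#2, #4, #5}: total 52.
Compare {#2, #3, #4}: total 53.
No size-3 selection does better; minimum is 50.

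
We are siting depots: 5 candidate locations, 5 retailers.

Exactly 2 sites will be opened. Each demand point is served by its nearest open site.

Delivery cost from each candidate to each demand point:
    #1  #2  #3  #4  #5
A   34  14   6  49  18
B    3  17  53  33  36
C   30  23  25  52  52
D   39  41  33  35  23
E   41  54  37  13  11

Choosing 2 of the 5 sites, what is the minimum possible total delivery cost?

Open {A, B}.
  #1→B 3, #2→A 14, #3→A 6, #4→B 33, #5→A 18  ⇒ total 74.
Compare {A, E}: total 78.
Compare {B, E}: total 81.
No size-2 selection does better; minimum is 74.

74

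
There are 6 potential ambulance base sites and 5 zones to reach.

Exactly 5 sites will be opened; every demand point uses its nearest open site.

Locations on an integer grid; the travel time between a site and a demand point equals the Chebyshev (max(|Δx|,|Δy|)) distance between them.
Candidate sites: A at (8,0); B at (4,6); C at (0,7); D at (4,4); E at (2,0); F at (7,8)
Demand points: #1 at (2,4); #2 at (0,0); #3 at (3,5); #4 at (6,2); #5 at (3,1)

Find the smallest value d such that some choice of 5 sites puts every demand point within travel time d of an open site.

2

Open {A, B, C, D, E}.
  Farthest demand point is #1 at travel time 2 (to B); all others are ≤ 2.
With {A, B, C, E, F} the worst case is 2.
With {A, B, D, E, F} the worst case is 2.
No size-5 selection achieves below 2.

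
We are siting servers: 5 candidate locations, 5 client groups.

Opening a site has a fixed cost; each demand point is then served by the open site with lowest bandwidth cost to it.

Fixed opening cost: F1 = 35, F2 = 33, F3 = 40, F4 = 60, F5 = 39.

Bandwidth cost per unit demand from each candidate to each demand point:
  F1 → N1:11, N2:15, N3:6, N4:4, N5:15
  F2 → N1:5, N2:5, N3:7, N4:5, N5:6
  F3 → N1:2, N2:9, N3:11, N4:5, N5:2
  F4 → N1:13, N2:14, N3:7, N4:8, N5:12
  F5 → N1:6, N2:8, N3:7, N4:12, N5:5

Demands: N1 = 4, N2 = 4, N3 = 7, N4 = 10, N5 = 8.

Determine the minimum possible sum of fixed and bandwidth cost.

Open {F2, F3}: assign each demand point to its cheapest open site.
  N1→F3 4×2=8, N2→F2 4×5=20, N3→F2 7×7=49, N4→F2 10×5=50, N5→F3 8×2=16
  bandwidth cost 143, fixed 73 → total 216.
Compare {F1, F3}: bandwidth cost 142 + fixed 75 = 217.
Compare {F2}: bandwidth cost 187 + fixed 33 = 220.
Compare {F3}: bandwidth cost 187 + fixed 40 = 227.
All other subsets cost ≥ 217. Minimum total cost: 216.

216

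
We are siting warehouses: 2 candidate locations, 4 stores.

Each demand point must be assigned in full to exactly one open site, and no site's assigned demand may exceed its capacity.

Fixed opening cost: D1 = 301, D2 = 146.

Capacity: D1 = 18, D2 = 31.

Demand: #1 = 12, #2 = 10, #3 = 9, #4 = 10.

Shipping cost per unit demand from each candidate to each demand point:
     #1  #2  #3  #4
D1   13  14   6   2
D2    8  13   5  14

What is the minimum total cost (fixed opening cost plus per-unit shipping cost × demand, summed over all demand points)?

Open {D1, D2}; cheapest assignment that respects the capacities:
  D1 (cap 18, load 10): #4 — cost 10×2 = 20
  D2 (cap 31, load 31): #1, #2, #3 — cost 12×8 + 10×13 + 9×5 = 271
  Shipping 291, fixed 447 → total 738.
  Any other capacity-feasible assignment to {D1, D2} ships for at least 291.
Total demand is 41 and no other set of sites has combined capacity ≥ 41, so {D1, D2} is the only feasible choice of open sites. Minimum: 738.

738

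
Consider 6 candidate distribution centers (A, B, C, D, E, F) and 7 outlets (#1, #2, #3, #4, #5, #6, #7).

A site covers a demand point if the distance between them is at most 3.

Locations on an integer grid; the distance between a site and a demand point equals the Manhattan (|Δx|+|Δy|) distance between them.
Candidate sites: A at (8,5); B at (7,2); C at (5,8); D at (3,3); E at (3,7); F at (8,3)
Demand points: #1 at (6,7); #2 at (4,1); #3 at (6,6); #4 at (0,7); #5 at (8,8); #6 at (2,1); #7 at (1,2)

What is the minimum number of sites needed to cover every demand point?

Coverage sets (demand points within 3 of each site):
  A: {#3, #5}
  B: {}
  C: {#1, #3, #5}
  D: {#2, #6, #7}
  E: {#1, #4}
  F: {}
No 2 sites suffice: every size-2 union leaves at least one demand point uncovered.
But {A, D, E} covers everything, so the minimum is 3.

3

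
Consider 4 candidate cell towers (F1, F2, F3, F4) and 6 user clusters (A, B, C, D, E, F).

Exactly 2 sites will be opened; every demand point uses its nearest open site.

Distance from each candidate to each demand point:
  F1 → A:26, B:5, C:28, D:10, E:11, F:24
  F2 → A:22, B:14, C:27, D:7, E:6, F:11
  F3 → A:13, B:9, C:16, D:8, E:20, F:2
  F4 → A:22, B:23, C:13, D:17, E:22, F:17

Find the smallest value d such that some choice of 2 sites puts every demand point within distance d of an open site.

Open {F1, F3}.
  Farthest demand point is C at distance 16 (to F3); all others are ≤ 16.
With {F2, F3} the worst case is 16.
With {F3, F4} the worst case is 20.
No size-2 selection achieves below 16.

16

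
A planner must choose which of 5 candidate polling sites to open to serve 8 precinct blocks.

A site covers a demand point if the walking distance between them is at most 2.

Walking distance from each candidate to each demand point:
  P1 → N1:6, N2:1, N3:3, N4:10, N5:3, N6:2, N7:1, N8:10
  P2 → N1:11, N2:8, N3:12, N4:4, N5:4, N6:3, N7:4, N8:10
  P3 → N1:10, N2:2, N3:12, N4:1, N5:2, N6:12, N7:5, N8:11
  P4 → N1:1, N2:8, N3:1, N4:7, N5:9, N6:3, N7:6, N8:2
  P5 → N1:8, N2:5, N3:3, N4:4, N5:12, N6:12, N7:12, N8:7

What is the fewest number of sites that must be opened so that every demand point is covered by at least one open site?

3

Coverage sets (demand points within 2 of each site):
  P1: {N2, N6, N7}
  P2: {}
  P3: {N2, N4, N5}
  P4: {N1, N3, N8}
  P5: {}
No 2 sites suffice: every size-2 union leaves at least one demand point uncovered.
But {P1, P3, P4} covers everything, so the minimum is 3.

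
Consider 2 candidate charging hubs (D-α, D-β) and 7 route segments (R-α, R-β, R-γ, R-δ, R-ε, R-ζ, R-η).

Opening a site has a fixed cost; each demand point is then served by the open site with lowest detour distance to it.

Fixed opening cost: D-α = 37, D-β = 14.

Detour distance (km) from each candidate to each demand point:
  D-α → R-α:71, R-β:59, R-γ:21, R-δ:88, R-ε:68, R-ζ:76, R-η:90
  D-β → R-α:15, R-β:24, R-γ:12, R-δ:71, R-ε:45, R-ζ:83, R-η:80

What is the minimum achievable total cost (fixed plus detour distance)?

Open {D-β}: assign each demand point to its cheapest open site.
  R-α→D-β 15, R-β→D-β 24, R-γ→D-β 12, R-δ→D-β 71, R-ε→D-β 45, R-ζ→D-β 83, R-η→D-β 80
  detour distance 330, fixed 14 → total 344.
Compare {D-α, D-β}: detour distance 323 + fixed 51 = 374.
Compare {D-α}: detour distance 473 + fixed 37 = 510.

344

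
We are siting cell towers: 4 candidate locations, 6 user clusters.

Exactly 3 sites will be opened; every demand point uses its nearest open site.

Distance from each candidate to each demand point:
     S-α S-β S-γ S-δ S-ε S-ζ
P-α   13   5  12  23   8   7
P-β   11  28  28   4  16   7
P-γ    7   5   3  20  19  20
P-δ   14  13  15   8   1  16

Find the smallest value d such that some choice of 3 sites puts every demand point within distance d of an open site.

7

Open {P-β, P-γ, P-δ}.
  Farthest demand point is S-α at distance 7 (to P-γ); all others are ≤ 7.
With {P-α, P-β, P-γ} the worst case is 8.
With {P-α, P-γ, P-δ} the worst case is 8.
No size-3 selection achieves below 7.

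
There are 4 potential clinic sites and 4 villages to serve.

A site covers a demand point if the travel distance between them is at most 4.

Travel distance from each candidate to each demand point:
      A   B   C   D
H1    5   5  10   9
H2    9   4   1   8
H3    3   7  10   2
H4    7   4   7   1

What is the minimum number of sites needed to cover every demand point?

2

Coverage sets (demand points within 4 of each site):
  H1: {}
  H2: {B, C}
  H3: {A, D}
  H4: {B, D}
No single site covers all 4 demand points.
But {H2, H3} covers everything, so the minimum is 2.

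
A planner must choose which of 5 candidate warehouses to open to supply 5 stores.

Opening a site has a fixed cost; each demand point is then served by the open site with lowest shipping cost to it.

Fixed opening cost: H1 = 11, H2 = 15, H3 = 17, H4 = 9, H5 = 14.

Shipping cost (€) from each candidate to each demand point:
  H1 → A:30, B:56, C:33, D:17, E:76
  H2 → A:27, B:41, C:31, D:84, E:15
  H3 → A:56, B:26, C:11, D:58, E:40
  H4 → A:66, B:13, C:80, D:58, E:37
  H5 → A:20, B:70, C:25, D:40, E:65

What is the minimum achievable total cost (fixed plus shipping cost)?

135

Open {H1, H2, H3, H4}: assign each demand point to its cheapest open site.
  A→H2 27, B→H4 13, C→H3 11, D→H1 17, E→H2 15
  shipping cost 83, fixed 52 → total 135.
Compare {H1, H2, H4}: shipping cost 103 + fixed 35 = 138.
Compare {H1, H2, H3}: shipping cost 96 + fixed 43 = 139.
Compare {H1, H2, H4, H5}: shipping cost 90 + fixed 49 = 139.
All other subsets cost ≥ 138. Minimum total cost: 135.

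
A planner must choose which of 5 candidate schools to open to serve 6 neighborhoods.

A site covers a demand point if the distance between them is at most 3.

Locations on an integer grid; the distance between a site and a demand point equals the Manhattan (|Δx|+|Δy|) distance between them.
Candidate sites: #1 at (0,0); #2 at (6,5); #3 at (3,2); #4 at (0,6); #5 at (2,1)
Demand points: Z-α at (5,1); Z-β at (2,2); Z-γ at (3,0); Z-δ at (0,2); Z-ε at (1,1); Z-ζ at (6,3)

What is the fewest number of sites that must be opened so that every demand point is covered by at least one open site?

2

Coverage sets (demand points within 3 of each site):
  #1: {Z-γ, Z-δ, Z-ε}
  #2: {Z-ζ}
  #3: {Z-α, Z-β, Z-γ, Z-δ, Z-ε}
  #4: {}
  #5: {Z-α, Z-β, Z-γ, Z-δ, Z-ε}
No single site covers all 6 demand points.
But {#2, #3} covers everything, so the minimum is 2.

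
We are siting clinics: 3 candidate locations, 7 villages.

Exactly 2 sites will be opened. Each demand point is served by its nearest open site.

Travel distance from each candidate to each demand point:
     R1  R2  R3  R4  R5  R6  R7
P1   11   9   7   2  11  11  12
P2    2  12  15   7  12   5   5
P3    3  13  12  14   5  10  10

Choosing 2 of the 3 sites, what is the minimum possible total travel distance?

41

Open {P1, P2}.
  R1→P2 2, R2→P1 9, R3→P1 7, R4→P1 2, R5→P1 11, R6→P2 5, R7→P2 5  ⇒ total 41.
Compare {P1, P3}: total 46.
Compare {P2, P3}: total 48.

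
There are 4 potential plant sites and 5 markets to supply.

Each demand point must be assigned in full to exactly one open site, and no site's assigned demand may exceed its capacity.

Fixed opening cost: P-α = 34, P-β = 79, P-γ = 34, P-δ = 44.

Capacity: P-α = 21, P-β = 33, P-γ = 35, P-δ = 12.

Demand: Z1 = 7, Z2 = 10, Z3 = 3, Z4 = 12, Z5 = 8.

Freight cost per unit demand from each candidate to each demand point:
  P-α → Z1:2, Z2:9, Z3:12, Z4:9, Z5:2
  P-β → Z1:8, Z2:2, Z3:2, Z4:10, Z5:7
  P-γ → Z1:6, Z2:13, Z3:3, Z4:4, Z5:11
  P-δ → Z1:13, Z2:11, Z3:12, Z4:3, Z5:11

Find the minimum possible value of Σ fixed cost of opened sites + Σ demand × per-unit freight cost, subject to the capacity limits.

Open {P-α, P-β, P-δ}; cheapest assignment that respects the capacities:
  P-α (cap 21, load 15): Z1, Z5 — cost 7×2 + 8×2 = 30
  P-β (cap 33, load 13): Z2, Z3 — cost 10×2 + 3×2 = 26
  P-δ (cap 12, load 12): Z4 — cost 12×3 = 36
  Shipping 92, fixed 157 → total 249.
  Any other capacity-feasible assignment to {P-α, P-β, P-δ} ships for at least 92.
Compare {P-α, P-β, P-γ}: its best feasible assignment gives total 251.
Compare {P-α, P-γ}: its best feasible assignment gives total 273.
Every other set of open sites that can feasibly serve all demand totals ≥ 251 even under its best assignment. Minimum: 249.

249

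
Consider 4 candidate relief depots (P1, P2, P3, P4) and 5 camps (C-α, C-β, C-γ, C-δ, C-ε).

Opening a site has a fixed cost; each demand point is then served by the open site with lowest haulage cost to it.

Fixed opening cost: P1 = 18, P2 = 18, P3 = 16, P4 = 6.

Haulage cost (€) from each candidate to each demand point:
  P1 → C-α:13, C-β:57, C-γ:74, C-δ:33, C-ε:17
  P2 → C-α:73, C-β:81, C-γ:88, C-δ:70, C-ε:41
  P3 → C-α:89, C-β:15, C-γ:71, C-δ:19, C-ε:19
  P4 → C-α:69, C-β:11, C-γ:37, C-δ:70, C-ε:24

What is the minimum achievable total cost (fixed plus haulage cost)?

Open {P1, P4}: assign each demand point to its cheapest open site.
  C-α→P1 13, C-β→P4 11, C-γ→P4 37, C-δ→P1 33, C-ε→P1 17
  haulage cost 111, fixed 24 → total 135.
Compare {P1, P3, P4}: haulage cost 97 + fixed 40 = 137.
Compare {P1, P2, P4}: haulage cost 111 + fixed 42 = 153.
Compare {P1, P2, P3, P4}: haulage cost 97 + fixed 58 = 155.
All other subsets cost ≥ 137. Minimum total cost: 135.

135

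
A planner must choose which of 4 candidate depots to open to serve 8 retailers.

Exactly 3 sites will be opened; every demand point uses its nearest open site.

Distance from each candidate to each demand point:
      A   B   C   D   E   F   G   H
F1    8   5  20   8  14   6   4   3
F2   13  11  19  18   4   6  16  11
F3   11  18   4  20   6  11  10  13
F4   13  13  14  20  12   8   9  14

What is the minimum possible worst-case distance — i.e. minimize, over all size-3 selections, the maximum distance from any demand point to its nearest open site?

8

Open {F1, F2, F3}.
  Farthest demand point is A at distance 8 (to F1); all others are ≤ 8.
With {F1, F3, F4} the worst case is 8.
With {F1, F2, F4} the worst case is 14.
No size-3 selection achieves below 8.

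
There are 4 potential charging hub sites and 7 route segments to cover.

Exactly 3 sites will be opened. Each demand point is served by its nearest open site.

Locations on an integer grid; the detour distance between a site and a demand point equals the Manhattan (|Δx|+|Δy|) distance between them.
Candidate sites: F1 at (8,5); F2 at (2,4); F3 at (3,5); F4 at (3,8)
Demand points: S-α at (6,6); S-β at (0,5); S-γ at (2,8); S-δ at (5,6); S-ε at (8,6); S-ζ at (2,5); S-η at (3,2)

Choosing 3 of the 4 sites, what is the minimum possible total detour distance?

15

Open {F1, F3, F4}.
  S-α→F1 3, S-β→F3 3, S-γ→F4 1, S-δ→F3 3, S-ε→F1 1, S-ζ→F3 1, S-η→F3 3  ⇒ total 15.
Compare {F1, F2, F4}: total 16.
Compare {F1, F2, F3}: total 18.
No size-3 selection does better; minimum is 15.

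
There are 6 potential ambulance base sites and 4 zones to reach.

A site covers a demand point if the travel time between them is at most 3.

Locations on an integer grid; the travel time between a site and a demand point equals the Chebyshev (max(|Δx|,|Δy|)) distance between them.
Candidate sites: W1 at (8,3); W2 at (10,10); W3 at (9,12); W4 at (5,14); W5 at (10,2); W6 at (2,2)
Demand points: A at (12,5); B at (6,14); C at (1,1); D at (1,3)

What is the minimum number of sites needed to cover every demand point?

3

Coverage sets (demand points within 3 of each site):
  W1: {}
  W2: {}
  W3: {B}
  W4: {B}
  W5: {A}
  W6: {C, D}
No 2 sites suffice: every size-2 union leaves at least one demand point uncovered.
But {W3, W5, W6} covers everything, so the minimum is 3.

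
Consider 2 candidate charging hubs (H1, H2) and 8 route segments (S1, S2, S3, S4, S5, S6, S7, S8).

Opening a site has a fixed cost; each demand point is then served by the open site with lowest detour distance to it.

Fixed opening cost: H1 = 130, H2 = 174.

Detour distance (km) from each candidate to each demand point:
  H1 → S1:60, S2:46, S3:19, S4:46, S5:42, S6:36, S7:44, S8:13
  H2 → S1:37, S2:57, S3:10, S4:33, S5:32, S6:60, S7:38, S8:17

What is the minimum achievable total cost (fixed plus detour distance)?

436

Open {H1}: assign each demand point to its cheapest open site.
  S1→H1 60, S2→H1 46, S3→H1 19, S4→H1 46, S5→H1 42, S6→H1 36, S7→H1 44, S8→H1 13
  detour distance 306, fixed 130 → total 436.
Compare {H2}: detour distance 284 + fixed 174 = 458.
Compare {H1, H2}: detour distance 245 + fixed 304 = 549.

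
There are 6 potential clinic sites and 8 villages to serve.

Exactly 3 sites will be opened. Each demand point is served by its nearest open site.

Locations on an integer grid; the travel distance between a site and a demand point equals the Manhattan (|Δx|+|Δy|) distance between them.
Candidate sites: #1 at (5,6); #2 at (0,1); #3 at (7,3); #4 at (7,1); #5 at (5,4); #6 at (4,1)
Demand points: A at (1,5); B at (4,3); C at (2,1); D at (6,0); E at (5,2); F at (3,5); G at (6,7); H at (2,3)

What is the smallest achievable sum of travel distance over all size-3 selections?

22

Open {#1, #4, #6}.
  A→#1 5, B→#6 2, C→#6 2, D→#4 2, E→#6 2, F→#1 3, G→#1 2, H→#6 4  ⇒ total 22.
Compare {#1, #2, #6}: total 23.
Compare {#1, #3, #6}: total 23.
No size-3 selection does better; minimum is 22.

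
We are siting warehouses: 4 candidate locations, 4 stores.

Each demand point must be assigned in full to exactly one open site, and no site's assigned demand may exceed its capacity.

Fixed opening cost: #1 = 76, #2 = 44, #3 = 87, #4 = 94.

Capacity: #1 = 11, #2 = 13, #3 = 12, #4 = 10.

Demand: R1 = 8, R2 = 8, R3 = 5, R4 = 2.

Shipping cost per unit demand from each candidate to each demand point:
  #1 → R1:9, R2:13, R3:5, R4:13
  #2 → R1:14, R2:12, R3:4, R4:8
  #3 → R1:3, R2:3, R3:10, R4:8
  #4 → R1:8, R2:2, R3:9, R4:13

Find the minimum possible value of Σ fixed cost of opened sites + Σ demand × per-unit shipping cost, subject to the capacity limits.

Open {#2, #3}; cheapest assignment that respects the capacities:
  #2 (cap 13, load 13): R2, R3 — cost 8×12 + 5×4 = 116
  #3 (cap 12, load 10): R1, R4 — cost 8×3 + 2×8 = 40
  Shipping 156, fixed 131 → total 287.
  Any other capacity-feasible assignment to {#2, #3} ships for at least 156.
Compare {#2, #3, #4}: its best feasible assignment gives total 301.
Compare {#2, #4}: its best feasible assignment gives total 312.
Every other set of open sites that can feasibly serve all demand totals ≥ 301 even under its best assignment. Minimum: 287.

287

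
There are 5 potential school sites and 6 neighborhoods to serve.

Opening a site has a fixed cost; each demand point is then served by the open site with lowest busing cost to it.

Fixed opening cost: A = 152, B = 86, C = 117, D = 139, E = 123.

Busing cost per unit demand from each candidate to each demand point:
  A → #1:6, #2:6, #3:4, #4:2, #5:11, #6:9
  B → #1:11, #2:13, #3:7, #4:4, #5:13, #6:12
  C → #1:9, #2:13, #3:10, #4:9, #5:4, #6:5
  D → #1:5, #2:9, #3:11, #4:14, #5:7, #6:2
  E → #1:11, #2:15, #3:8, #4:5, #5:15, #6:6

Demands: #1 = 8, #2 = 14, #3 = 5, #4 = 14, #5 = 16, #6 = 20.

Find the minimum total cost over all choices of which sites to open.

613

Open {A, C}: assign each demand point to its cheapest open site.
  #1→A 8×6=48, #2→A 14×6=84, #3→A 5×4=20, #4→A 14×2=28, #5→C 16×4=64, #6→C 20×5=100
  busing cost 344, fixed 269 → total 613.
Compare {A, D}: busing cost 324 + fixed 291 = 615.
Compare {B, D}: busing cost 409 + fixed 225 = 634.
Compare {A, C, D}: busing cost 276 + fixed 408 = 684.
All other subsets cost ≥ 615. Minimum total cost: 613.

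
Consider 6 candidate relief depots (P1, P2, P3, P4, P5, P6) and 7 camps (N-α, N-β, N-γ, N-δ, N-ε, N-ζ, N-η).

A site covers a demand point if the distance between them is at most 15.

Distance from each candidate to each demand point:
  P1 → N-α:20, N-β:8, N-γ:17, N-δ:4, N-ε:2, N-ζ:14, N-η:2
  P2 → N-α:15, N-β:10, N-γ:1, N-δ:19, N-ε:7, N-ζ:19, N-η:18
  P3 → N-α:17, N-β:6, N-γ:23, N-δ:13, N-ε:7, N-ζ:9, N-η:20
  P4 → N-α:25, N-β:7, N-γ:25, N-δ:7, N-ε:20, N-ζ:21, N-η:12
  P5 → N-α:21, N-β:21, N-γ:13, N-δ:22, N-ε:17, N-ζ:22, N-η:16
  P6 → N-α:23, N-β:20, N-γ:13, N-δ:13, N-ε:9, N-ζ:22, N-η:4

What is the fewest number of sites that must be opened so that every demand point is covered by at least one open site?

Coverage sets (demand points within 15 of each site):
  P1: {N-β, N-δ, N-ε, N-ζ, N-η}
  P2: {N-α, N-β, N-γ, N-ε}
  P3: {N-β, N-δ, N-ε, N-ζ}
  P4: {N-β, N-δ, N-η}
  P5: {N-γ}
  P6: {N-γ, N-δ, N-ε, N-η}
No single site covers all 7 demand points.
But {P1, P2} covers everything, so the minimum is 2.

2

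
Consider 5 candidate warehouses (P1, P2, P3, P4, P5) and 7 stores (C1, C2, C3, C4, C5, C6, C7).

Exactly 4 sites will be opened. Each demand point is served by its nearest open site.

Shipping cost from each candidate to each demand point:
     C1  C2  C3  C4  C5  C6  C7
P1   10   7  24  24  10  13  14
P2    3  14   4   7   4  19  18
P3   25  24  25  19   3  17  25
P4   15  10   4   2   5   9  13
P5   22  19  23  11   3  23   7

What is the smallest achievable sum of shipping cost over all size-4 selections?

Open {P1, P2, P4, P5}.
  C1→P2 3, C2→P1 7, C3→P2 4, C4→P4 2, C5→P5 3, C6→P4 9, C7→P5 7  ⇒ total 35.
Compare {P2, P3, P4, P5}: total 38.
Compare {P1, P2, P3, P4}: total 41.
No size-4 selection does better; minimum is 35.

35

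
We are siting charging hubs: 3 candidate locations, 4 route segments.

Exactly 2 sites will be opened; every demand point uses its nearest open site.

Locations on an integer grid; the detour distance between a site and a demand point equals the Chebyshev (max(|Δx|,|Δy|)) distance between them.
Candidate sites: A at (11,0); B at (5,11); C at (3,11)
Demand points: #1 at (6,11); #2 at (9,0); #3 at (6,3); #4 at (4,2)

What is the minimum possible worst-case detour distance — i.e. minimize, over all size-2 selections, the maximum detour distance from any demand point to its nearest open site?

7

Open {A, B}.
  Farthest demand point is #4 at detour distance 7 (to A); all others are ≤ 7.
With {A, C} the worst case is 7.
With {B, C} the worst case is 11.
No size-2 selection achieves below 7.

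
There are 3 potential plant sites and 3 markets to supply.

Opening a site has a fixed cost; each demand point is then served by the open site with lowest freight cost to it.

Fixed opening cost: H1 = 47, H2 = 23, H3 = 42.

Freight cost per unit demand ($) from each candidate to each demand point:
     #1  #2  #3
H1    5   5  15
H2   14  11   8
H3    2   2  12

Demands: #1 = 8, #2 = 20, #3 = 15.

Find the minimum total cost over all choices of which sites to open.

Open {H2, H3}: assign each demand point to its cheapest open site.
  #1→H3 8×2=16, #2→H3 20×2=40, #3→H2 15×8=120
  freight cost 176, fixed 65 → total 241.
Compare {H3}: freight cost 236 + fixed 42 = 278.
Compare {H1, H2, H3}: freight cost 176 + fixed 112 = 288.
Compare {H1, H3}: freight cost 236 + fixed 89 = 325.
All other subsets cost ≥ 278. Minimum total cost: 241.

241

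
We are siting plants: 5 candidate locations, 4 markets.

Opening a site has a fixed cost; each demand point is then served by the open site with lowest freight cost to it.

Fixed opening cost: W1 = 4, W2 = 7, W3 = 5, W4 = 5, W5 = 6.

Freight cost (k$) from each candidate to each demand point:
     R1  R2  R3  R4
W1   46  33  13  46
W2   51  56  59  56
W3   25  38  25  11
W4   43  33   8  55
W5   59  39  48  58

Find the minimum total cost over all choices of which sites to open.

Open {W3, W4}: assign each demand point to its cheapest open site.
  R1→W3 25, R2→W4 33, R3→W4 8, R4→W3 11
  freight cost 77, fixed 10 → total 87.
Compare {W1, W3}: freight cost 82 + fixed 9 = 91.
Compare {W1, W3, W4}: freight cost 77 + fixed 14 = 91.
Compare {W3, W4, W5}: freight cost 77 + fixed 16 = 93.
All other subsets cost ≥ 91. Minimum total cost: 87.

87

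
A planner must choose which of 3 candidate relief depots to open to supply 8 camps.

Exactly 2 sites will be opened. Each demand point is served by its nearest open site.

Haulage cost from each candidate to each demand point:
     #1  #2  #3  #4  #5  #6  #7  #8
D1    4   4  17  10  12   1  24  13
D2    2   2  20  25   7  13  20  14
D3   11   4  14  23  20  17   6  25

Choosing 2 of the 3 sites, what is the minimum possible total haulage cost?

64

Open {D1, D3}.
  #1→D1 4, #2→D1 4, #3→D3 14, #4→D1 10, #5→D1 12, #6→D1 1, #7→D3 6, #8→D1 13  ⇒ total 64.
Compare {D1, D2}: total 72.
Compare {D2, D3}: total 81.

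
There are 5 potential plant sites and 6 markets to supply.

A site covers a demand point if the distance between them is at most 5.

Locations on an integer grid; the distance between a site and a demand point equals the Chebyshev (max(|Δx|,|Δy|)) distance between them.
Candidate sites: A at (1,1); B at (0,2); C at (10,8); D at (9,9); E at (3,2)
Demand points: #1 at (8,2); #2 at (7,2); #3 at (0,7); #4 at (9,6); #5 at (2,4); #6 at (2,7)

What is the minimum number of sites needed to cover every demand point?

Coverage sets (demand points within 5 of each site):
  A: {#5}
  B: {#3, #5, #6}
  C: {#4}
  D: {#4}
  E: {#1, #2, #3, #5, #6}
No single site covers all 6 demand points.
But {C, E} covers everything, so the minimum is 2.

2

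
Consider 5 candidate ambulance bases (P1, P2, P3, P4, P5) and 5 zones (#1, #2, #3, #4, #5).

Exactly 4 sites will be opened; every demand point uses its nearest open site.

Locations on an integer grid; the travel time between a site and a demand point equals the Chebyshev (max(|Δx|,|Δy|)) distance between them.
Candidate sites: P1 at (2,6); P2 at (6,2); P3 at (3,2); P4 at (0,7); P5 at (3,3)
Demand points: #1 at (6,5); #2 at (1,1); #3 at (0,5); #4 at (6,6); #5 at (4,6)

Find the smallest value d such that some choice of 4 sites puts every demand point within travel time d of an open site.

3

Open {P1, P2, P3, P5}.
  Farthest demand point is #1 at travel time 3 (to P2); all others are ≤ 3.
With {P1, P2, P4, P5} the worst case is 3.
With {P1, P3, P4, P5} the worst case is 3.
No size-4 selection achieves below 3.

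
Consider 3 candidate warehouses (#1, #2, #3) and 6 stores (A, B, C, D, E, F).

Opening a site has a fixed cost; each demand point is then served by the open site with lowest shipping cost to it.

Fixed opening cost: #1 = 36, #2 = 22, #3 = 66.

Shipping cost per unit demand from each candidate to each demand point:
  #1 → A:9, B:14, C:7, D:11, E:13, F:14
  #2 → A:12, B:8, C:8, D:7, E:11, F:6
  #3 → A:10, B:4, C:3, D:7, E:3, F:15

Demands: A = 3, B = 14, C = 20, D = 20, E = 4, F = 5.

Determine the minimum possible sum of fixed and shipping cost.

416

Open {#2, #3}: assign each demand point to its cheapest open site.
  A→#3 3×10=30, B→#3 14×4=56, C→#3 20×3=60, D→#2 20×7=140, E→#3 4×3=12, F→#2 5×6=30
  shipping cost 328, fixed 88 → total 416.
Compare {#3}: shipping cost 373 + fixed 66 = 439.
Compare {#1, #2, #3}: shipping cost 325 + fixed 124 = 449.
Compare {#1, #3}: shipping cost 365 + fixed 102 = 467.
All other subsets cost ≥ 439. Minimum total cost: 416.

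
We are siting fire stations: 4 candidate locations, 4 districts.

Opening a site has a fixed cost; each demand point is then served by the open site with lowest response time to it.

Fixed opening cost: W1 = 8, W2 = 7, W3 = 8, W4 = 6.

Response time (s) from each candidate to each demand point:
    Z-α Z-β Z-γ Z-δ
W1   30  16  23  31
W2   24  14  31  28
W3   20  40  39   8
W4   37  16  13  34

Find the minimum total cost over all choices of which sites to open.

Open {W3, W4}: assign each demand point to its cheapest open site.
  Z-α→W3 20, Z-β→W4 16, Z-γ→W4 13, Z-δ→W3 8
  response time 57, fixed 14 → total 71.
Compare {W2, W3, W4}: response time 55 + fixed 21 = 76.
Compare {W1, W3, W4}: response time 57 + fixed 22 = 79.
Compare {W1, W3}: response time 67 + fixed 16 = 83.
All other subsets cost ≥ 76. Minimum total cost: 71.

71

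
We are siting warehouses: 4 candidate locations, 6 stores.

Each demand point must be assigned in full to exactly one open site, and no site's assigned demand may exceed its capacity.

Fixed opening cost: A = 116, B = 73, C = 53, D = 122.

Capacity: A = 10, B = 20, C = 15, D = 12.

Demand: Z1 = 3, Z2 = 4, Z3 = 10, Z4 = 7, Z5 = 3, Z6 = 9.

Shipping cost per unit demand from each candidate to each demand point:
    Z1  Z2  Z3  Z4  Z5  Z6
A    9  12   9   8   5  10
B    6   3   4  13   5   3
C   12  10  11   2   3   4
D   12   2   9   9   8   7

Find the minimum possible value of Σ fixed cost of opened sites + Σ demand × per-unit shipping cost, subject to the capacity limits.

382

Open {B, C, D}; cheapest assignment that respects the capacities:
  B (cap 20, load 19): Z3, Z6 — cost 10×4 + 9×3 = 67
  C (cap 15, load 13): Z1, Z4, Z5 — cost 3×12 + 7×2 + 3×3 = 59
  D (cap 12, load 4): Z2 — cost 4×2 = 8
  Shipping 134, fixed 248 → total 382.
  Any other capacity-feasible assignment to {B, C, D} ships for at least 134.
Compare {A, B, C}: its best feasible assignment gives total 399.
Compare {A, B, C, D}: its best feasible assignment gives total 489.
Every other set of open sites that can feasibly serve all demand totals ≥ 399 even under its best assignment. Minimum: 382.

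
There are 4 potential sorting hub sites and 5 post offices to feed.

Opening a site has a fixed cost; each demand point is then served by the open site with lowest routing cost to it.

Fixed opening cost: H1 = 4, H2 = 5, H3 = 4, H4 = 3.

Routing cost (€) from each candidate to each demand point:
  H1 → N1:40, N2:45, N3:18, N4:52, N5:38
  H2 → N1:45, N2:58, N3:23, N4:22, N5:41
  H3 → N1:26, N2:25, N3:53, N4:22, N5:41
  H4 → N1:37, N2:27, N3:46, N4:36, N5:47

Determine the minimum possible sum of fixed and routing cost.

Open {H1, H3}: assign each demand point to its cheapest open site.
  N1→H3 26, N2→H3 25, N3→H1 18, N4→H3 22, N5→H1 38
  routing cost 129, fixed 8 → total 137.
Compare {H1, H3, H4}: routing cost 129 + fixed 11 = 140.
Compare {H1, H2, H3}: routing cost 129 + fixed 13 = 142.
Compare {H1, H2, H3, H4}: routing cost 129 + fixed 16 = 145.
All other subsets cost ≥ 140. Minimum total cost: 137.

137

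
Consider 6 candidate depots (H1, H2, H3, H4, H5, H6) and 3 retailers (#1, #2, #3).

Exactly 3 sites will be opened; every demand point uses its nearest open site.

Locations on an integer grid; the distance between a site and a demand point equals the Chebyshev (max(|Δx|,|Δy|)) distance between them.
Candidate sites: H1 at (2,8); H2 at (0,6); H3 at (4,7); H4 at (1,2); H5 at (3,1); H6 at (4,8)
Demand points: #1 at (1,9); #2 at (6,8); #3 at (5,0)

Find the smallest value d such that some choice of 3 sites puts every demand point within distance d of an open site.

Open {H1, H3, H5}.
  Farthest demand point is #2 at distance 2 (to H3); all others are ≤ 2.
With {H1, H5, H6} the worst case is 2.
With {H2, H3, H5} the worst case is 3.
No size-3 selection achieves below 2.

2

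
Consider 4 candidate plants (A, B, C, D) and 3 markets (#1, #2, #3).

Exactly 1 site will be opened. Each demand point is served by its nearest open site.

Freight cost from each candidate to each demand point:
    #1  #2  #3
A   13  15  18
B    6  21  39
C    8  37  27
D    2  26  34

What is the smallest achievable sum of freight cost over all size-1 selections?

46

Open {A}.
  #1→A 13, #2→A 15, #3→A 18  ⇒ total 46.
Compare {D}: total 62.
Compare {B}: total 66.
No size-1 selection does better; minimum is 46.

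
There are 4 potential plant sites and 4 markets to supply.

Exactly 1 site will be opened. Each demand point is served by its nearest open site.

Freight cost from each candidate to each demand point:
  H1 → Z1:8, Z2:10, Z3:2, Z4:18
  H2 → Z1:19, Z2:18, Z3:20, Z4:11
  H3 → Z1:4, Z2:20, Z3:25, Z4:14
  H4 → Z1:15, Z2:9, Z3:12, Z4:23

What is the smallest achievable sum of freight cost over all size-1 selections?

38

Open {H1}.
  Z1→H1 8, Z2→H1 10, Z3→H1 2, Z4→H1 18  ⇒ total 38.
Compare {H4}: total 59.
Compare {H3}: total 63.
No size-1 selection does better; minimum is 38.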